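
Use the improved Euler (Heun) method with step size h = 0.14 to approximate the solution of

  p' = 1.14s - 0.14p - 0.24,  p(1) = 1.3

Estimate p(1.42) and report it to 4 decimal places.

1.6917

Heun: k1 = f(s_n, p_n); k2 = f(s_n + h, p_n + h·k1); p_{n+1} = p_n + (h/2)·(k1 + k2).
s=1.000000, p=1.300000:
  k1 = f(1.000000, 1.300000) = 0.718000
  k2 = f(1.140000, 1.400520) = 0.863527
  p ← 1.300000 + (0.14/2)·(0.718000 + 0.863527) = 1.410707
s=1.140000, p=1.410707:
  k1 = f(1.140000, 1.410707) = 0.862101
  k2 = f(1.280000, 1.531401) = 1.004804
  p ← 1.410707 + (0.14/2)·(0.862101 + 1.004804) = 1.541390
s=1.280000, p=1.541390:
  k1 = f(1.280000, 1.541390) = 1.003405
  k2 = f(1.420000, 1.681867) = 1.143339
  p ← 1.541390 + (0.14/2)·(1.003405 + 1.143339) = 1.691662
p(1.42) ≈ 1.6917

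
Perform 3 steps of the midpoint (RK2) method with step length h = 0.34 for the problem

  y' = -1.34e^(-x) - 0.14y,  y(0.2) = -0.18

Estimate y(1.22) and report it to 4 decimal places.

-0.7966

Midpoint: k1 = f(x_n, y_n); k2 = f(x_n + h/2, y_n + (h/2)·k1); y_{n+1} = y_n + h·k2.
x=0.200000, y=-0.180000:
  k1 = f(0.200000, -0.180000) = -1.071899
  k2 = f(0.370000, -0.362223) = -0.874873
  y ← -0.180000 + 0.34·(-0.874873) = -0.477457
x=0.540000, y=-0.477457:
  k1 = f(0.540000, -0.477457) = -0.714039
  k2 = f(0.710000, -0.598843) = -0.574965
  y ← -0.477457 + 0.34·(-0.574965) = -0.672945
x=0.880000, y=-0.672945:
  k1 = f(0.880000, -0.672945) = -0.461597
  k2 = f(1.050000, -0.751416) = -0.363718
  y ← -0.672945 + 0.34·(-0.363718) = -0.796609
y(1.22) ≈ -0.7966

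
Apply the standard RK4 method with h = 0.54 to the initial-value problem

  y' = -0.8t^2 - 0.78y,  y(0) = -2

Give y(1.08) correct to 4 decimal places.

-1.1375

RK4: k1 = f(t_n, y_n); k2 = f(t_n + h/2, y_n + (h/2)·k1); k3 = f(t_n + h/2, y_n + (h/2)·k2); k4 = f(t_n + h, y_n + h·k3); y_{n+1} = y_n + (h/6)·(k1 + 2k2 + 2k3 + k4).
t=0.000000, y=-2.000000:
  k1 = f(0.000000, -2.000000) = 1.560000
  k2 = f(0.270000, -1.578800) = 1.173144
  k3 = f(0.270000, -1.683251) = 1.254616
  k4 = f(0.540000, -1.322507) = 0.798276
  y ← -2.000000 + (0.54/6)·(k1 + 2k2 + 2k3 + k4) = -1.350758
t=0.540000, y=-1.350758:
  k1 = f(0.540000, -1.350758) = 0.820312
  k2 = f(0.810000, -1.129274) = 0.355954
  k3 = f(0.810000, -1.254651) = 0.453748
  k4 = f(1.080000, -1.105735) = -0.070647
  y ← -1.350758 + (0.54/6)·(k1 + 2k2 + 2k3 + k4) = -1.137542
y(1.08) ≈ -1.1375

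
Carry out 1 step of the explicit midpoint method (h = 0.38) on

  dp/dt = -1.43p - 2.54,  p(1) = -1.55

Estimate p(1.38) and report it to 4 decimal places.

Midpoint: k1 = f(t_n, p_n); k2 = f(t_n + h/2, p_n + (h/2)·k1); p_{n+1} = p_n + h·k2.
t=1.000000, p=-1.550000:
  k1 = f(1.000000, -1.550000) = -0.323500
  k2 = f(1.190000, -1.611465) = -0.235605
  p ← -1.550000 + 0.38·(-0.235605) = -1.639530
p(1.38) ≈ -1.6395

-1.6395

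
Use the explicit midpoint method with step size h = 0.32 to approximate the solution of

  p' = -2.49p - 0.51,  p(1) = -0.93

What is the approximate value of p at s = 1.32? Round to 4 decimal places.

-0.5824

Midpoint: k1 = f(s_n, p_n); k2 = f(s_n + h/2, p_n + (h/2)·k1); p_{n+1} = p_n + h·k2.
s=1.000000, p=-0.930000:
  k1 = f(1.000000, -0.930000) = 1.805700
  k2 = f(1.160000, -0.641088) = 1.086309
  p ← -0.930000 + 0.32·1.086309 = -0.582381
p(1.32) ≈ -0.5824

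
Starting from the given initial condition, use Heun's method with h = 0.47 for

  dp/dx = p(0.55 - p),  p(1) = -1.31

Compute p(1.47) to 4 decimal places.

Heun: k1 = f(x_n, p_n); k2 = f(x_n + h, p_n + h·k1); p_{n+1} = p_n + (h/2)·(k1 + k2).
x=1.000000, p=-1.310000:
  k1 = f(1.000000, -1.310000) = -2.436600
  k2 = f(1.470000, -2.455202) = -7.378378
  p ← -1.310000 + (0.47/2)·(-2.436600 + (-7.378378)) = -3.616520
p(1.47) ≈ -3.6165

-3.6165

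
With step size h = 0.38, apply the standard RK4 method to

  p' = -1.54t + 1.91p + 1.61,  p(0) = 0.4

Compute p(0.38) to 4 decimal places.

RK4: k1 = f(t_n, p_n); k2 = f(t_n + h/2, p_n + (h/2)·k1); k3 = f(t_n + h/2, p_n + (h/2)·k2); k4 = f(t_n + h, p_n + h·k3); p_{n+1} = p_n + (h/6)·(k1 + 2k2 + 2k3 + k4).
t=0.000000, p=0.400000:
  k1 = f(0.000000, 0.400000) = 2.374000
  k2 = f(0.190000, 0.851060) = 2.942925
  k3 = f(0.190000, 0.959156) = 3.149387
  k4 = f(0.380000, 1.596767) = 4.074625
  p ← 0.400000 + (0.38/6)·(k1 + 2k2 + 2k3 + k4) = 1.580106
p(0.38) ≈ 1.5801

1.5801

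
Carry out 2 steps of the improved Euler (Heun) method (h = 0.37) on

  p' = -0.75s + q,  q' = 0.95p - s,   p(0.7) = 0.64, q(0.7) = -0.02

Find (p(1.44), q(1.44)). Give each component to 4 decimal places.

-0.0745, -0.5509

Heun on (p,q): k1 = f(s_n, state_n); k2 = f(s_n + h, state_n + h·k1); state_{n+1} = state_n + (h/2)·(k1 + k2).
0.700000: (0.640000, -0.020000)
  k1 = (-0.545000, -0.092000)
  predictor → (0.438350, -0.054040)
  k2 = (-0.856540, -0.653567)
  → (0.380715, -0.157930)
1.070000: (0.380715, -0.157930)
  k1 = (-0.960430, -0.708321)
  predictor → (0.025356, -0.420009)
  k2 = (-1.500009, -1.415912)
  → (-0.074466, -0.550913)
(p(1.44), q(1.44)) ≈ (-0.0745, -0.5509)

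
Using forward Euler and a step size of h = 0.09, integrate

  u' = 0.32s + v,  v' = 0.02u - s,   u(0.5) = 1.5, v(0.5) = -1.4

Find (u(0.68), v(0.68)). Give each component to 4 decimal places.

1.2756, -1.4929

Euler on (u,v): u_{n+1} = u_n + h·u', v_{n+1} = v_n + h·v'.
0.500000: (1.500000, -1.400000); f=(-1.240000, -0.470000) → (1.388400, -1.442300)
0.590000: (1.388400, -1.442300); f=(-1.253500, -0.562232) → (1.275585, -1.492901)
(u(0.68), v(0.68)) ≈ (1.2756, -1.4929)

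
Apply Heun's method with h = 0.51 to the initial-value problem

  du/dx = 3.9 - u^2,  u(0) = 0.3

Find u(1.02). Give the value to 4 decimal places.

1.1583

Heun: k1 = f(x_n, u_n); k2 = f(x_n + h, u_n + h·k1); u_{n+1} = u_n + (h/2)·(k1 + k2).
x=0.000000, u=0.300000:
  k1 = f(0.000000, 0.300000) = 3.810000
  k2 = f(0.510000, 2.243100) = -1.131498
  u ← 0.300000 + (0.51/2)·(3.810000 + (-1.131498)) = 0.983018
x=0.510000, u=0.983018:
  k1 = f(0.510000, 0.983018) = 2.933675
  k2 = f(1.020000, 2.479193) = -2.246396
  u ← 0.983018 + (0.51/2)·(2.933675 + (-2.246396)) = 1.158274
u(1.02) ≈ 1.1583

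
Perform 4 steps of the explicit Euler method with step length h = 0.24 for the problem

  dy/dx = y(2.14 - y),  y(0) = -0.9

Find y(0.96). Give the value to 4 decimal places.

-20.0603

Euler: y_{n+1} = y_n + h·f(x_n, y_n).
x=0.000000, y=-0.900000: f=-2.736000 → y ← -0.900000 + 0.24·(-2.736000) = -1.556640
x=0.240000, y=-1.556640: f=-5.754338 → y ← -1.556640 + 0.24·(-5.754338) = -2.937681
x=0.480000, y=-2.937681: f=-14.916607 → y ← -2.937681 + 0.24·(-14.916607) = -6.517667
x=0.720000, y=-6.517667: f=-56.427788 → y ← -6.517667 + 0.24·(-56.427788) = -20.060336
y(0.96) ≈ -20.0603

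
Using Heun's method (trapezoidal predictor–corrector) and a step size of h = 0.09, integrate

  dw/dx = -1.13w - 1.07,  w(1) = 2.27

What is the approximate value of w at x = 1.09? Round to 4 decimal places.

1.9595

Heun: k1 = f(x_n, w_n); k2 = f(x_n + h, w_n + h·k1); w_{n+1} = w_n + (h/2)·(k1 + k2).
x=1.000000, w=2.270000:
  k1 = f(1.000000, 2.270000) = -3.635100
  k2 = f(1.090000, 1.942841) = -3.265410
  w ← 2.270000 + (0.09/2)·(-3.635100 + (-3.265410)) = 1.959477
w(1.09) ≈ 1.9595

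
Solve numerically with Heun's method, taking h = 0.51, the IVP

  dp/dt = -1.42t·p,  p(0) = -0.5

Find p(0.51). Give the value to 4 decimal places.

-0.4077

Heun: k1 = f(t_n, p_n); k2 = f(t_n + h, p_n + h·k1); p_{n+1} = p_n + (h/2)·(k1 + k2).
t=0.000000, p=-0.500000:
  k1 = f(0.000000, -0.500000) = 0.000000
  k2 = f(0.510000, -0.500000) = 0.362100
  p ← -0.500000 + (0.51/2)·(0.000000 + 0.362100) = -0.407664
p(0.51) ≈ -0.4077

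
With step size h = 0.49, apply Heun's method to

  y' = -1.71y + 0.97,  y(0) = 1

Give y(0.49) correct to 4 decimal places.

0.7893

Heun: k1 = f(x_n, y_n); k2 = f(x_n + h, y_n + h·k1); y_{n+1} = y_n + (h/2)·(k1 + k2).
x=0.000000, y=1.000000:
  k1 = f(0.000000, 1.000000) = -0.740000
  k2 = f(0.490000, 0.637400) = -0.119954
  y ← 1.000000 + (0.49/2)·(-0.740000 + (-0.119954)) = 0.789311
y(0.49) ≈ 0.7893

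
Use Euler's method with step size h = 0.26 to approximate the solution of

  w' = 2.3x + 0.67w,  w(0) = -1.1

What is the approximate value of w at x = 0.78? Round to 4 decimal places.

-1.2873

Euler: w_{n+1} = w_n + h·f(x_n, w_n).
x=0.000000, w=-1.100000: f=-0.737000 → w ← -1.100000 + 0.26·(-0.737000) = -1.291620
x=0.260000, w=-1.291620: f=-0.267385 → w ← -1.291620 + 0.26·(-0.267385) = -1.361140
x=0.520000, w=-1.361140: f=0.284036 → w ← -1.361140 + 0.26·0.284036 = -1.287291
w(0.78) ≈ -1.2873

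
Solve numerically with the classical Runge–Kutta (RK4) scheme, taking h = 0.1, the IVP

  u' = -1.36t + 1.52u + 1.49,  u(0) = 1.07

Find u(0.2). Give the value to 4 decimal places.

RK4: k1 = f(t_n, u_n); k2 = f(t_n + h/2, u_n + (h/2)·k1); k3 = f(t_n + h/2, u_n + (h/2)·k2); k4 = f(t_n + h, u_n + h·k3); u_{n+1} = u_n + (h/6)·(k1 + 2k2 + 2k3 + k4).
t=0.000000, u=1.070000:
  k1 = f(0.000000, 1.070000) = 3.116400
  k2 = f(0.050000, 1.225820) = 3.285246
  k3 = f(0.050000, 1.234262) = 3.298079
  k4 = f(0.100000, 1.399808) = 3.481708
  u ← 1.070000 + (0.1/6)·(k1 + 2k2 + 2k3 + k4) = 1.399413
t=0.100000, u=1.399413:
  k1 = f(0.100000, 1.399413) = 3.481107
  k2 = f(0.150000, 1.573468) = 3.677671
  k3 = f(0.150000, 1.583296) = 3.692610
  k4 = f(0.200000, 1.768674) = 3.906384
  u ← 1.399413 + (0.1/6)·(k1 + 2k2 + 2k3 + k4) = 1.768214
u(0.2) ≈ 1.7682

1.7682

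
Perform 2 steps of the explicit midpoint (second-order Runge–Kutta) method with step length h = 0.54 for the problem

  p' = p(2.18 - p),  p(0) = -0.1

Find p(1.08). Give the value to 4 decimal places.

Midpoint: k1 = f(s_n, p_n); k2 = f(s_n + h/2, p_n + (h/2)·k1); p_{n+1} = p_n + h·k2.
s=0.000000, p=-0.100000:
  k1 = f(0.000000, -0.100000) = -0.228000
  k2 = f(0.270000, -0.161560) = -0.378302
  p ← -0.100000 + 0.54·(-0.378302) = -0.304283
s=0.540000, p=-0.304283:
  k1 = f(0.540000, -0.304283) = -0.755926
  k2 = f(0.810000, -0.508383) = -1.366729
  p ← -0.304283 + 0.54·(-1.366729) = -1.042317
p(1.08) ≈ -1.0423

-1.0423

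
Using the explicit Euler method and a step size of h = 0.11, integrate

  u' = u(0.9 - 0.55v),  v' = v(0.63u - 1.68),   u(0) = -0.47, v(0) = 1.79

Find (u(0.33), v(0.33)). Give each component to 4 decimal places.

-0.4877, 0.8582

Euler on (u,v): u_{n+1} = u_n + h·u', v_{n+1} = v_n + h·v'.
0.000000: (-0.470000, 1.790000); f=(0.039715, -3.537219) → (-0.465631, 1.400906)
0.110000: (-0.465631, 1.400906); f=(-0.060300, -2.764475) → (-0.472264, 1.096814)
0.220000: (-0.472264, 1.096814); f=(-0.140146, -2.168978) → (-0.487680, 0.858226)
(u(0.33), v(0.33)) ≈ (-0.4877, 0.8582)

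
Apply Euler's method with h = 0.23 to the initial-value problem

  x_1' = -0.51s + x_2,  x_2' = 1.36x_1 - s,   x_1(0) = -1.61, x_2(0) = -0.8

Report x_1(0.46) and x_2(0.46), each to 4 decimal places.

Euler on (x_1,x_2): x_1_{n+1} = x_1_n + h·x_1', x_2_{n+1} = x_2_n + h·x_2'.
0.000000: (-1.610000, -0.800000); f=(-0.800000, -2.189600) → (-1.794000, -1.303608)
0.230000: (-1.794000, -1.303608); f=(-1.420908, -2.669840) → (-2.120809, -1.917671)
(x_1(0.46), x_2(0.46)) ≈ (-2.1208, -1.9177)

-2.1208, -1.9177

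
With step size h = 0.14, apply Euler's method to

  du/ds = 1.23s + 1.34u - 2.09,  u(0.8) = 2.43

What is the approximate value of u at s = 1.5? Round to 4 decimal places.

Euler: u_{n+1} = u_n + h·f(s_n, u_n).
s=0.800000, u=2.430000: f=2.150200 → u ← 2.430000 + 0.14·2.150200 = 2.731028
s=0.940000, u=2.731028: f=2.725778 → u ← 2.731028 + 0.14·2.725778 = 3.112637
s=1.080000, u=3.112637: f=3.409333 → u ← 3.112637 + 0.14·3.409333 = 3.589944
s=1.220000, u=3.589944: f=4.221124 → u ← 3.589944 + 0.14·4.221124 = 4.180901
s=1.360000, u=4.180901: f=5.185207 → u ← 4.180901 + 0.14·5.185207 = 4.906830
u(1.5) ≈ 4.9068

4.9068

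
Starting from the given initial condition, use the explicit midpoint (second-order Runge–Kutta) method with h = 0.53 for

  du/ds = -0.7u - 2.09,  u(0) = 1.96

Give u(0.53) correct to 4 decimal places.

Midpoint: k1 = f(s_n, u_n); k2 = f(s_n + h/2, u_n + (h/2)·k1); u_{n+1} = u_n + h·k2.
s=0.000000, u=1.960000:
  k1 = f(0.000000, 1.960000) = -3.462000
  k2 = f(0.265000, 1.042570) = -2.819799
  u ← 1.960000 + 0.53·(-2.819799) = 0.465507
u(0.53) ≈ 0.4655

0.4655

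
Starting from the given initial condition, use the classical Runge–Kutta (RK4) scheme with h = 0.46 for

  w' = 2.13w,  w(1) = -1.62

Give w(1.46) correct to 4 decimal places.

-4.3011

RK4: k1 = f(x_n, w_n); k2 = f(x_n + h/2, w_n + (h/2)·k1); k3 = f(x_n + h/2, w_n + (h/2)·k2); k4 = f(x_n + h, w_n + h·k3); w_{n+1} = w_n + (h/6)·(k1 + 2k2 + 2k3 + k4).
x=1.000000, w=-1.620000:
  k1 = f(1.000000, -1.620000) = -3.450600
  k2 = f(1.230000, -2.413638) = -5.141049
  k3 = f(1.230000, -2.802441) = -5.969200
  k4 = f(1.460000, -4.365832) = -9.299222
  w ← -1.620000 + (0.46/6)·(k1 + 2k2 + 2k3 + k4) = -4.301058
w(1.46) ≈ -4.3011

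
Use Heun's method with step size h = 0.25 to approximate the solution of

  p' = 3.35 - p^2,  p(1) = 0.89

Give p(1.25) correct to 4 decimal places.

Heun: k1 = f(t_n, p_n); k2 = f(t_n + h, p_n + h·k1); p_{n+1} = p_n + (h/2)·(k1 + k2).
t=1.000000, p=0.890000:
  k1 = f(1.000000, 0.890000) = 2.557900
  k2 = f(1.250000, 1.529475) = 1.010706
  p ← 0.890000 + (0.25/2)·(2.557900 + 1.010706) = 1.336076
p(1.25) ≈ 1.3361

1.3361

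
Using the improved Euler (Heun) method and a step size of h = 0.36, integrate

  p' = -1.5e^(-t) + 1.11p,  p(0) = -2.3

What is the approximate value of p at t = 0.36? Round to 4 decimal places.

-3.9690

Heun: k1 = f(t_n, p_n); k2 = f(t_n + h, p_n + h·k1); p_{n+1} = p_n + (h/2)·(k1 + k2).
t=0.000000, p=-2.300000:
  k1 = f(0.000000, -2.300000) = -4.053000
  k2 = f(0.360000, -3.759080) = -5.219093
  p ← -2.300000 + (0.36/2)·(-4.053000 + (-5.219093)) = -3.968977
p(0.36) ≈ -3.9690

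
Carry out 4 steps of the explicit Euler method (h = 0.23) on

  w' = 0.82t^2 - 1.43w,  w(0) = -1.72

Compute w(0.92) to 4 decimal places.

-0.2278

Euler: w_{n+1} = w_n + h·f(t_n, w_n).
t=0.000000, w=-1.720000: f=2.459600 → w ← -1.720000 + 0.23·2.459600 = -1.154292
t=0.230000, w=-1.154292: f=1.694016 → w ← -1.154292 + 0.23·1.694016 = -0.764668
t=0.460000, w=-0.764668: f=1.266988 → w ← -0.764668 + 0.23·1.266988 = -0.473261
t=0.690000, w=-0.473261: f=1.067166 → w ← -0.473261 + 0.23·1.067166 = -0.227813
w(0.92) ≈ -0.2278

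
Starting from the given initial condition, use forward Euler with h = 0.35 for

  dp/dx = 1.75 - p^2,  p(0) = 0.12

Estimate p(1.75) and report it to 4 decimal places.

Euler: p_{n+1} = p_n + h·f(x_n, p_n).
x=0.000000, p=0.120000: f=1.735600 → p ← 0.120000 + 0.35·1.735600 = 0.727460
x=0.350000, p=0.727460: f=1.220802 → p ← 0.727460 + 0.35·1.220802 = 1.154741
x=0.700000, p=1.154741: f=0.416574 → p ← 1.154741 + 0.35·0.416574 = 1.300542
x=1.050000, p=1.300542: f=0.058592 → p ← 1.300542 + 0.35·0.058592 = 1.321049
x=1.400000, p=1.321049: f=0.004830 → p ← 1.321049 + 0.35·0.004830 = 1.322739
p(1.75) ≈ 1.3227

1.3227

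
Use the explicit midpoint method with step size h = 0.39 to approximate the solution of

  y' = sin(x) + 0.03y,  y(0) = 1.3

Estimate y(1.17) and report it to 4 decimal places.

Midpoint: k1 = f(x_n, y_n); k2 = f(x_n + h/2, y_n + (h/2)·k1); y_{n+1} = y_n + h·k2.
x=0.000000, y=1.300000:
  k1 = f(0.000000, 1.300000) = 0.039000
  k2 = f(0.195000, 1.307605) = 0.232995
  y ← 1.300000 + 0.39·0.232995 = 1.390868
x=0.390000, y=1.390868:
  k1 = f(0.390000, 1.390868) = 0.421914
  k2 = f(0.585000, 1.473141) = 0.596394
  y ← 1.390868 + 0.39·0.596394 = 1.623461
x=0.780000, y=1.623461:
  k1 = f(0.780000, 1.623461) = 0.751983
  k2 = f(0.975000, 1.770098) = 0.880805
  y ← 1.623461 + 0.39·0.880805 = 1.966975
y(1.17) ≈ 1.9670

1.9670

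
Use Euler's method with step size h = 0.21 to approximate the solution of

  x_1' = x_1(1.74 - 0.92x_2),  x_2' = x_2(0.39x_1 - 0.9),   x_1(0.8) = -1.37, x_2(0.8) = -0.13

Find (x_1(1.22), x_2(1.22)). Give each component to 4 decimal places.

-2.6345, -0.0595

Euler on (x_1,x_2): x_1_{n+1} = x_1_n + h·x_1', x_2_{n+1} = x_2_n + h·x_2'.
0.800000: (-1.370000, -0.130000); f=(-2.547652, 0.186459) → (-1.905007, -0.090844)
1.010000: (-1.905007, -0.090844); f=(-3.473925, 0.149252) → (-2.634531, -0.059501)
(x_1(1.22), x_2(1.22)) ≈ (-2.6345, -0.0595)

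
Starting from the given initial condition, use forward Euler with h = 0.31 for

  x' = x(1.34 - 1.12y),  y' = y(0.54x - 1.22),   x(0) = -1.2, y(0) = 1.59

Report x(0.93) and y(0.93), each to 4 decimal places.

-1.6071, 0.1250

Euler on (x,y): x_{n+1} = x_n + h·x', y_{n+1} = y_n + h·y'.
0.000000: (-1.200000, 1.590000); f=(0.528960, -2.970120) → (-1.036022, 0.669263)
0.310000: (-1.036022, 0.669263); f=(-0.611694, -1.190921) → (-1.225648, 0.300077)
0.620000: (-1.225648, 0.300077); f=(-1.230444, -0.564700) → (-1.607085, 0.125020)
(x(0.93), y(0.93)) ≈ (-1.6071, 0.1250)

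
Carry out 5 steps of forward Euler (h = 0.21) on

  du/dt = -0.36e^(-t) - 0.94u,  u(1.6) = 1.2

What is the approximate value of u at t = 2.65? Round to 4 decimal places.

0.3673

Euler: u_{n+1} = u_n + h·f(t_n, u_n).
t=1.600000, u=1.200000: f=-1.200683 → u ← 1.200000 + 0.21·(-1.200683) = 0.947857
t=1.810000, u=0.947857: f=-0.949901 → u ← 0.947857 + 0.21·(-0.949901) = 0.748377
t=2.020000, u=0.748377: f=-0.751231 → u ← 0.748377 + 0.21·(-0.751231) = 0.590619
t=2.230000, u=0.590619: f=-0.593892 → u ← 0.590619 + 0.21·(-0.593892) = 0.465902
t=2.440000, u=0.465902: f=-0.469325 → u ← 0.465902 + 0.21·(-0.469325) = 0.367343
u(2.65) ≈ 0.3673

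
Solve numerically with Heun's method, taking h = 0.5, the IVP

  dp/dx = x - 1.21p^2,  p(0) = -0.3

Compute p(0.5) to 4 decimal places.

Heun: k1 = f(x_n, p_n); k2 = f(x_n + h, p_n + h·k1); p_{n+1} = p_n + (h/2)·(k1 + k2).
x=0.000000, p=-0.300000:
  k1 = f(0.000000, -0.300000) = -0.108900
  k2 = f(0.500000, -0.354450) = 0.347982
  p ← -0.300000 + (0.5/2)·(-0.108900 + 0.347982) = -0.240230
p(0.5) ≈ -0.2402

-0.2402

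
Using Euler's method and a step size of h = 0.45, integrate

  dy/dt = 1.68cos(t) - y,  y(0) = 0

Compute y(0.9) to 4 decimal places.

Euler: y_{n+1} = y_n + h·f(t_n, y_n).
t=0.000000, y=0.000000: f=1.680000 → y ← 0.000000 + 0.45·1.680000 = 0.756000
t=0.450000, y=0.756000: f=0.756751 → y ← 0.756000 + 0.45·0.756751 = 1.096538
y(0.9) ≈ 1.0965

1.0965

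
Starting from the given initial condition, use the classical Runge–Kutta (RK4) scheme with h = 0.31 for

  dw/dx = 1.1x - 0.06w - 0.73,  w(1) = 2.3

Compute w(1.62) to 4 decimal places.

2.6500

RK4: k1 = f(x_n, w_n); k2 = f(x_n + h/2, w_n + (h/2)·k1); k3 = f(x_n + h/2, w_n + (h/2)·k2); k4 = f(x_n + h, w_n + h·k3); w_{n+1} = w_n + (h/6)·(k1 + 2k2 + 2k3 + k4).
x=1.000000, w=2.300000:
  k1 = f(1.000000, 2.300000) = 0.232000
  k2 = f(1.155000, 2.335960) = 0.400342
  k3 = f(1.155000, 2.362053) = 0.398777
  k4 = f(1.310000, 2.423621) = 0.565583
  w ← 2.300000 + (0.31/6)·(k1 + 2k2 + 2k3 + k4) = 2.423784
x=1.310000, w=2.423784:
  k1 = f(1.310000, 2.423784) = 0.565573
  k2 = f(1.465000, 2.511448) = 0.730813
  k3 = f(1.465000, 2.537060) = 0.729276
  k4 = f(1.620000, 2.649860) = 0.893008
  w ← 2.423784 + (0.31/6)·(k1 + 2k2 + 2k3 + k4) = 2.650020
w(1.62) ≈ 2.6500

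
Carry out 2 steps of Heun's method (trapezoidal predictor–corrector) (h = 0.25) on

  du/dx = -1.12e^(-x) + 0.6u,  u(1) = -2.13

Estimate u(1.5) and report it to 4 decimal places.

-3.0650

Heun: k1 = f(x_n, u_n); k2 = f(x_n + h, u_n + h·k1); u_{n+1} = u_n + (h/2)·(k1 + k2).
x=1.000000, u=-2.130000:
  k1 = f(1.000000, -2.130000) = -1.690025
  k2 = f(1.250000, -2.552506) = -1.852389
  u ← -2.130000 + (0.25/2)·(-1.690025 + (-1.852389)) = -2.572802
x=1.250000, u=-2.572802:
  k1 = f(1.250000, -2.572802) = -1.864566
  k2 = f(1.500000, -3.038943) = -2.073272
  u ← -2.572802 + (0.25/2)·(-1.864566 + (-2.073272)) = -3.065032
u(1.5) ≈ -3.0650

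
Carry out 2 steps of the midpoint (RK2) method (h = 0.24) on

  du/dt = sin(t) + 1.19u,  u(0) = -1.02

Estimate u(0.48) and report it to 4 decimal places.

Midpoint: k1 = f(t_n, u_n); k2 = f(t_n + h/2, u_n + (h/2)·k1); u_{n+1} = u_n + h·k2.
t=0.000000, u=-1.020000:
  k1 = f(0.000000, -1.020000) = -1.213800
  k2 = f(0.120000, -1.165656) = -1.267418
  u ← -1.020000 + 0.24·(-1.267418) = -1.324180
t=0.240000, u=-1.324180:
  k1 = f(0.240000, -1.324180) = -1.338072
  k2 = f(0.360000, -1.484749) = -1.414577
  u ← -1.324180 + 0.24·(-1.414577) = -1.663679
u(0.48) ≈ -1.6637

-1.6637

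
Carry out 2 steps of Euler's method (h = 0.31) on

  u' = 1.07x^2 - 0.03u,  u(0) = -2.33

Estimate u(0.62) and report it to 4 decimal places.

-2.2550

Euler: u_{n+1} = u_n + h·f(x_n, u_n).
x=0.000000, u=-2.330000: f=0.069900 → u ← -2.330000 + 0.31·0.069900 = -2.308331
x=0.310000, u=-2.308331: f=0.172077 → u ← -2.308331 + 0.31·0.172077 = -2.254987
u(0.62) ≈ -2.2550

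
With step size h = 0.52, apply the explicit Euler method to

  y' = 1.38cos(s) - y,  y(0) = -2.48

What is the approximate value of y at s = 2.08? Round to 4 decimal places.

0.2733

Euler: y_{n+1} = y_n + h·f(s_n, y_n).
s=0.000000, y=-2.480000: f=3.860000 → y ← -2.480000 + 0.52·3.860000 = -0.472800
s=0.520000, y=-0.472800: f=1.670390 → y ← -0.472800 + 0.52·1.670390 = 0.395803
s=1.040000, y=0.395803: f=0.302781 → y ← 0.395803 + 0.52·0.302781 = 0.553249
s=1.560000, y=0.553249: f=-0.538350 → y ← 0.553249 + 0.52·(-0.538350) = 0.273307
y(2.08) ≈ 0.2733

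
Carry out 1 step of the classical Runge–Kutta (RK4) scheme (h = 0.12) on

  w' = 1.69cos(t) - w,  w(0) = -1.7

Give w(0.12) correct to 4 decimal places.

RK4: k1 = f(t_n, w_n); k2 = f(t_n + h/2, w_n + (h/2)·k1); k3 = f(t_n + h/2, w_n + (h/2)·k2); k4 = f(t_n + h, w_n + h·k3); w_{n+1} = w_n + (h/6)·(k1 + 2k2 + 2k3 + k4).
t=0.000000, w=-1.700000:
  k1 = f(0.000000, -1.700000) = 3.390000
  k2 = f(0.060000, -1.496600) = 3.183559
  k3 = f(0.060000, -1.508986) = 3.195945
  k4 = f(0.120000, -1.316487) = 2.994333
  w ← -1.700000 + (0.12/6)·(k1 + 2k2 + 2k3 + k4) = -1.317133
w(0.12) ≈ -1.3171

-1.3171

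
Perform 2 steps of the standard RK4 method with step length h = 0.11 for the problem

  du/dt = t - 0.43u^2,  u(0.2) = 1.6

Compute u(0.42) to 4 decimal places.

1.4502

RK4: k1 = f(t_n, u_n); k2 = f(t_n + h/2, u_n + (h/2)·k1); k3 = f(t_n + h/2, u_n + (h/2)·k2); k4 = f(t_n + h, u_n + h·k3); u_{n+1} = u_n + (h/6)·(k1 + 2k2 + 2k3 + k4).
t=0.200000, u=1.600000:
  k1 = f(0.200000, 1.600000) = -0.900800
  k2 = f(0.255000, 1.550456) = -0.778683
  k3 = f(0.255000, 1.557172) = -0.787658
  k4 = f(0.310000, 1.513358) = -0.674808
  u ← 1.600000 + (0.11/6)·(k1 + 2k2 + 2k3 + k4) = 1.513681
t=0.310000, u=1.513681:
  k1 = f(0.310000, 1.513681) = -0.675229
  k2 = f(0.365000, 1.476544) = -0.572478
  k3 = f(0.365000, 1.482195) = -0.579668
  k4 = f(0.420000, 1.449918) = -0.483973
  u ← 1.513681 + (0.11/6)·(k1 + 2k2 + 2k3 + k4) = 1.450184
u(0.42) ≈ 1.4502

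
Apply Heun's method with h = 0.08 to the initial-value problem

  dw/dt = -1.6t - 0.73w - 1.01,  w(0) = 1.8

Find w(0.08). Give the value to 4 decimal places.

Heun: k1 = f(t_n, w_n); k2 = f(t_n + h, w_n + h·k1); w_{n+1} = w_n + (h/2)·(k1 + k2).
t=0.000000, w=1.800000:
  k1 = f(0.000000, 1.800000) = -2.324000
  k2 = f(0.080000, 1.614080) = -2.316278
  w ← 1.800000 + (0.08/2)·(-2.324000 + (-2.316278)) = 1.614389
w(0.08) ≈ 1.6144

1.6144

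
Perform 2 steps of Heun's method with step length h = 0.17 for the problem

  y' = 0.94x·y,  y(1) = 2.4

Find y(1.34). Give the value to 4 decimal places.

3.4810

Heun: k1 = f(x_n, y_n); k2 = f(x_n + h, y_n + h·k1); y_{n+1} = y_n + (h/2)·(k1 + k2).
x=1.000000, y=2.400000:
  k1 = f(1.000000, 2.400000) = 2.256000
  k2 = f(1.170000, 2.783520) = 3.061315
  y ← 2.400000 + (0.17/2)·(2.256000 + 3.061315) = 2.851972
x=1.170000, y=2.851972:
  k1 = f(1.170000, 2.851972) = 3.136599
  k2 = f(1.340000, 3.385194) = 4.263990
  y ← 2.851972 + (0.17/2)·(3.136599 + 4.263990) = 3.481022
y(1.34) ≈ 3.4810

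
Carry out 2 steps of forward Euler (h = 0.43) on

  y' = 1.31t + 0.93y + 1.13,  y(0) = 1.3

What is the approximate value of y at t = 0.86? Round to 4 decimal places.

Euler: y_{n+1} = y_n + h·f(t_n, y_n).
t=0.000000, y=1.300000: f=2.339000 → y ← 1.300000 + 0.43·2.339000 = 2.305770
t=0.430000, y=2.305770: f=3.837666 → y ← 2.305770 + 0.43·3.837666 = 3.955966
y(0.86) ≈ 3.9560

3.9560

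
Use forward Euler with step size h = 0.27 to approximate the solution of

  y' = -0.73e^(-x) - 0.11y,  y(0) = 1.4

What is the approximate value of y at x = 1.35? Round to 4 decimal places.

Euler: y_{n+1} = y_n + h·f(x_n, y_n).
x=0.000000, y=1.400000: f=-0.884000 → y ← 1.400000 + 0.27·(-0.884000) = 1.161320
x=0.270000, y=1.161320: f=-0.685012 → y ← 1.161320 + 0.27·(-0.685012) = 0.976367
x=0.540000, y=0.976367: f=-0.532807 → y ← 0.976367 + 0.27·(-0.532807) = 0.832509
x=0.810000, y=0.832509: f=-0.416322 → y ← 0.832509 + 0.27·(-0.416322) = 0.720102
x=1.080000, y=0.720102: f=-0.327116 → y ← 0.720102 + 0.27·(-0.327116) = 0.631781
y(1.35) ≈ 0.6318

0.6318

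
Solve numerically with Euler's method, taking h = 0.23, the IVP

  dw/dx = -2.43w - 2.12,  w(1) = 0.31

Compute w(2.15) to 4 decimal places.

Euler: w_{n+1} = w_n + h·f(x_n, w_n).
x=1.000000, w=0.310000: f=-2.873300 → w ← 0.310000 + 0.23·(-2.873300) = -0.350859
x=1.230000, w=-0.350859: f=-1.267413 → w ← -0.350859 + 0.23·(-1.267413) = -0.642364
x=1.460000, w=-0.642364: f=-0.559056 → w ← -0.642364 + 0.23·(-0.559056) = -0.770947
x=1.690000, w=-0.770947: f=-0.246599 → w ← -0.770947 + 0.23·(-0.246599) = -0.827665
x=1.920000, w=-0.827665: f=-0.108775 → w ← -0.827665 + 0.23·(-0.108775) = -0.852683
w(2.15) ≈ -0.8527

-0.8527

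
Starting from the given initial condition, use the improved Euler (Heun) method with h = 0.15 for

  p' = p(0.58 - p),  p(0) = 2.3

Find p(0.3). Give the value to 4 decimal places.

1.5768

Heun: k1 = f(t_n, p_n); k2 = f(t_n + h, p_n + h·k1); p_{n+1} = p_n + (h/2)·(k1 + k2).
t=0.000000, p=2.300000:
  k1 = f(0.000000, 2.300000) = -3.956000
  k2 = f(0.150000, 1.706600) = -1.922656
  p ← 2.300000 + (0.15/2)·(-3.956000 + (-1.922656)) = 1.859101
t=0.150000, p=1.859101:
  k1 = f(0.150000, 1.859101) = -2.377977
  k2 = f(0.300000, 1.502404) = -1.385824
  p ← 1.859101 + (0.15/2)·(-2.377977 + (-1.385824)) = 1.576816
p(0.3) ≈ 1.5768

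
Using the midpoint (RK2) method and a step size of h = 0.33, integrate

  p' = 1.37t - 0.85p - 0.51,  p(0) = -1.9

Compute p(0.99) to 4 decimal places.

Midpoint: k1 = f(t_n, p_n); k2 = f(t_n + h/2, p_n + (h/2)·k1); p_{n+1} = p_n + h·k2.
t=0.000000, p=-1.900000:
  k1 = f(0.000000, -1.900000) = 1.105000
  k2 = f(0.165000, -1.717675) = 1.176074
  p ← -1.900000 + 0.33·1.176074 = -1.511896
t=0.330000, p=-1.511896:
  k1 = f(0.330000, -1.511896) = 1.227211
  k2 = f(0.495000, -1.309406) = 1.281145
  p ← -1.511896 + 0.33·1.281145 = -1.089118
t=0.660000, p=-1.089118:
  k1 = f(0.660000, -1.089118) = 1.319950
  k2 = f(0.825000, -0.871326) = 1.360877
  p ← -1.089118 + 0.33·1.360877 = -0.640028
p(0.99) ≈ -0.6400

-0.6400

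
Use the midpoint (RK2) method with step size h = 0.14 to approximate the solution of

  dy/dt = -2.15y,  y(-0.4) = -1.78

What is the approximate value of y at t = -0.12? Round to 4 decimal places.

Midpoint: k1 = f(t_n, y_n); k2 = f(t_n + h/2, y_n + (h/2)·k1); y_{n+1} = y_n + h·k2.
t=-0.400000, y=-1.780000:
  k1 = f(-0.400000, -1.780000) = 3.827000
  k2 = f(-0.330000, -1.512110) = 3.251037
  y ← -1.780000 + 0.14·3.251037 = -1.324855
t=-0.260000, y=-1.324855:
  k1 = f(-0.260000, -1.324855) = 2.848438
  k2 = f(-0.190000, -1.125464) = 2.419748
  y ← -1.324855 + 0.14·2.419748 = -0.986090
y(-0.12) ≈ -0.9861

-0.9861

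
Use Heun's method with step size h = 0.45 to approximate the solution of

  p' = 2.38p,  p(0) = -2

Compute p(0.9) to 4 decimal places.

Heun: k1 = f(x_n, p_n); k2 = f(x_n + h, p_n + h·k1); p_{n+1} = p_n + (h/2)·(k1 + k2).
x=0.000000, p=-2.000000:
  k1 = f(0.000000, -2.000000) = -4.760000
  k2 = f(0.450000, -4.142000) = -9.857960
  p ← -2.000000 + (0.45/2)·(-4.760000 + (-9.857960)) = -5.289041
x=0.450000, p=-5.289041:
  k1 = f(0.450000, -5.289041) = -12.587918
  k2 = f(0.900000, -10.953604) = -26.069577
  p ← -5.289041 + (0.45/2)·(-12.587918 + (-26.069577)) = -13.986977
p(0.9) ≈ -13.9870

-13.9870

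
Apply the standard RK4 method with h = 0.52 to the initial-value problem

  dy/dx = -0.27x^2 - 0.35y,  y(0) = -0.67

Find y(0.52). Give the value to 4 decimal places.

RK4: k1 = f(x_n, y_n); k2 = f(x_n + h/2, y_n + (h/2)·k1); k3 = f(x_n + h/2, y_n + (h/2)·k2); k4 = f(x_n + h, y_n + h·k3); y_{n+1} = y_n + (h/6)·(k1 + 2k2 + 2k3 + k4).
x=0.000000, y=-0.670000:
  k1 = f(0.000000, -0.670000) = 0.234500
  k2 = f(0.260000, -0.609030) = 0.194908
  k3 = f(0.260000, -0.619324) = 0.198511
  k4 = f(0.520000, -0.566774) = 0.125363
  y ← -0.670000 + (0.52/6)·(k1 + 2k2 + 2k3 + k4) = -0.570619
y(0.52) ≈ -0.5706

-0.5706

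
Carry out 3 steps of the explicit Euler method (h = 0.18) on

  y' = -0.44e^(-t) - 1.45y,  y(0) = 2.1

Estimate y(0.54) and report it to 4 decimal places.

Euler: y_{n+1} = y_n + h·f(t_n, y_n).
t=0.000000, y=2.100000: f=-3.485000 → y ← 2.100000 + 0.18·(-3.485000) = 1.472700
t=0.180000, y=1.472700: f=-2.502934 → y ← 1.472700 + 0.18·(-2.502934) = 1.022172
t=0.360000, y=1.022172: f=-1.789127 → y ← 1.022172 + 0.18·(-1.789127) = 0.700129
y(0.54) ≈ 0.7001

0.7001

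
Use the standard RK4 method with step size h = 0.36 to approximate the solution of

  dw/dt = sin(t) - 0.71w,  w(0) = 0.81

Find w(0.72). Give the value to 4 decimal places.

0.6960

RK4: k1 = f(t_n, w_n); k2 = f(t_n + h/2, w_n + (h/2)·k1); k3 = f(t_n + h/2, w_n + (h/2)·k2); k4 = f(t_n + h, w_n + h·k3); w_{n+1} = w_n + (h/6)·(k1 + 2k2 + 2k3 + k4).
t=0.000000, w=0.810000:
  k1 = f(0.000000, 0.810000) = -0.575100
  k2 = f(0.180000, 0.706482) = -0.322573
  k3 = f(0.180000, 0.751937) = -0.354846
  k4 = f(0.360000, 0.682256) = -0.132127
  w ← 0.810000 + (0.36/6)·(k1 + 2k2 + 2k3 + k4) = 0.686276
t=0.360000, w=0.686276:
  k1 = f(0.360000, 0.686276) = -0.134982
  k2 = f(0.540000, 0.661979) = 0.044131
  k3 = f(0.540000, 0.694220) = 0.021240
  k4 = f(0.720000, 0.693923) = 0.166700
  w ← 0.686276 + (0.36/6)·(k1 + 2k2 + 2k3 + k4) = 0.696024
w(0.72) ≈ 0.6960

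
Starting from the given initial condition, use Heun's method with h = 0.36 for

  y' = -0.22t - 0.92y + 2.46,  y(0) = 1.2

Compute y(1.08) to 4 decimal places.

Heun: k1 = f(t_n, y_n); k2 = f(t_n + h, y_n + h·k1); y_{n+1} = y_n + (h/2)·(k1 + k2).
t=0.000000, y=1.200000:
  k1 = f(0.000000, 1.200000) = 1.356000
  k2 = f(0.360000, 1.688160) = 0.827693
  y ← 1.200000 + (0.36/2)·(1.356000 + 0.827693) = 1.593065
t=0.360000, y=1.593065:
  k1 = f(0.360000, 1.593065) = 0.915180
  k2 = f(0.720000, 1.922530) = 0.532873
  y ← 1.593065 + (0.36/2)·(0.915180 + 0.532873) = 1.853714
t=0.720000, y=1.853714:
  k1 = f(0.720000, 1.853714) = 0.596183
  k2 = f(1.080000, 2.068340) = 0.319527
  y ← 1.853714 + (0.36/2)·(0.596183 + 0.319527) = 2.018542
y(1.08) ≈ 2.0185

2.0185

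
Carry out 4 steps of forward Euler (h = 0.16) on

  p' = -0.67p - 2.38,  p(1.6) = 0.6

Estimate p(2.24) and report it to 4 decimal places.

Euler: p_{n+1} = p_n + h·f(t_n, p_n).
t=1.600000, p=0.600000: f=-2.782000 → p ← 0.600000 + 0.16·(-2.782000) = 0.154880
t=1.760000, p=0.154880: f=-2.483770 → p ← 0.154880 + 0.16·(-2.483770) = -0.242523
t=1.920000, p=-0.242523: f=-2.217509 → p ← -0.242523 + 0.16·(-2.217509) = -0.597325
t=2.080000, p=-0.597325: f=-1.979792 → p ← -0.597325 + 0.16·(-1.979792) = -0.914091
p(2.24) ≈ -0.9141

-0.9141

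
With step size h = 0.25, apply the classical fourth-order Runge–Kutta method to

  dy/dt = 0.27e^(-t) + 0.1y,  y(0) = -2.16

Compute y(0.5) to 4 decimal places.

-2.1616

RK4: k1 = f(t_n, y_n); k2 = f(t_n + h/2, y_n + (h/2)·k1); k3 = f(t_n + h/2, y_n + (h/2)·k2); k4 = f(t_n + h, y_n + h·k3); y_{n+1} = y_n + (h/6)·(k1 + 2k2 + 2k3 + k4).
t=0.000000, y=-2.160000:
  k1 = f(0.000000, -2.160000) = 0.054000
  k2 = f(0.125000, -2.153250) = 0.022949
  k3 = f(0.125000, -2.157131) = 0.022561
  k4 = f(0.250000, -2.154360) = -0.005160
  y ← -2.160000 + (0.25/6)·(k1 + 2k2 + 2k3 + k4) = -2.154172
t=0.250000, y=-2.154172:
  k1 = f(0.250000, -2.154172) = -0.005141
  k2 = f(0.375000, -2.154815) = -0.029913
  k3 = f(0.375000, -2.157912) = -0.030223
  k4 = f(0.500000, -2.161728) = -0.052410
  y ← -2.154172 + (0.25/6)·(k1 + 2k2 + 2k3 + k4) = -2.161582
y(0.5) ≈ -2.1616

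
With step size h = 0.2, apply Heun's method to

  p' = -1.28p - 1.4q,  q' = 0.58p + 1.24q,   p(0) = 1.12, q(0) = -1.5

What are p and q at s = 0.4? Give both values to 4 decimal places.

1.4580, -2.0808

Heun on (p,q): k1 = f(s_n, state_n); k2 = f(s_n + h, state_n + h·k1); state_{n+1} = state_n + (h/2)·(k1 + k2).
0.000000: (1.120000, -1.500000)
  k1 = (0.666400, -1.210400)
  predictor → (1.253280, -1.742080)
  k2 = (0.834714, -1.433277)
  → (1.270111, -1.764368)
0.200000: (1.270111, -1.764368)
  k1 = (0.844372, -1.451151)
  predictor → (1.438986, -2.054598)
  k2 = (1.034535, -1.713090)
  → (1.458002, -2.080792)
(p(0.4), q(0.4)) ≈ (1.4580, -2.0808)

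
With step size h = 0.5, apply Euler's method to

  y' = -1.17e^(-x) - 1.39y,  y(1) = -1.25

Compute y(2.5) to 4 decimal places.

-0.1745

Euler: y_{n+1} = y_n + h·f(x_n, y_n).
x=1.000000, y=-1.250000: f=1.307081 → y ← -1.250000 + 0.5·1.307081 = -0.596459
x=1.500000, y=-0.596459: f=0.568016 → y ← -0.596459 + 0.5·0.568016 = -0.312451
x=2.000000, y=-0.312451: f=0.275965 → y ← -0.312451 + 0.5·0.275965 = -0.174469
y(2.5) ≈ -0.1745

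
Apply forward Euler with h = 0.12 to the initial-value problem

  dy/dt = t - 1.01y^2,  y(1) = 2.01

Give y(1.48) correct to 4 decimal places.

Euler: y_{n+1} = y_n + h·f(t_n, y_n).
t=1.000000, y=2.010000: f=-3.080501 → y ← 2.010000 + 0.12·(-3.080501) = 1.640340
t=1.120000, y=1.640340: f=-1.597622 → y ← 1.640340 + 0.12·(-1.597622) = 1.448625
t=1.240000, y=1.448625: f=-0.879500 → y ← 1.448625 + 0.12·(-0.879500) = 1.343085
t=1.360000, y=1.343085: f=-0.461917 → y ← 1.343085 + 0.12·(-0.461917) = 1.287655
y(1.48) ≈ 1.2877

1.2877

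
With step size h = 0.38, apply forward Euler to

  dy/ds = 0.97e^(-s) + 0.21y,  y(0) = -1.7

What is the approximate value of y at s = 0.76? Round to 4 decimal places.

Euler: y_{n+1} = y_n + h·f(s_n, y_n).
s=0.000000, y=-1.700000: f=0.613000 → y ← -1.700000 + 0.38·0.613000 = -1.467060
s=0.380000, y=-1.467060: f=0.355263 → y ← -1.467060 + 0.38·0.355263 = -1.332060
y(0.76) ≈ -1.3321

-1.3321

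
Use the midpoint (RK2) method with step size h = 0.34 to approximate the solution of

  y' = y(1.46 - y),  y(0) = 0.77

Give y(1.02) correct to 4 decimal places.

1.2135

Midpoint: k1 = f(t_n, y_n); k2 = f(t_n + h/2, y_n + (h/2)·k1); y_{n+1} = y_n + h·k2.
t=0.000000, y=0.770000:
  k1 = f(0.000000, 0.770000) = 0.531300
  k2 = f(0.170000, 0.860321) = 0.515916
  y ← 0.770000 + 0.34·0.515916 = 0.945412
t=0.340000, y=0.945412:
  k1 = f(0.340000, 0.945412) = 0.486498
  k2 = f(0.510000, 1.028116) = 0.444027
  y ← 0.945412 + 0.34·0.444027 = 1.096381
t=0.680000, y=1.096381:
  k1 = f(0.680000, 1.096381) = 0.398665
  k2 = f(0.850000, 1.164154) = 0.344411
  y ← 1.096381 + 0.34·0.344411 = 1.213480
y(1.02) ≈ 1.2135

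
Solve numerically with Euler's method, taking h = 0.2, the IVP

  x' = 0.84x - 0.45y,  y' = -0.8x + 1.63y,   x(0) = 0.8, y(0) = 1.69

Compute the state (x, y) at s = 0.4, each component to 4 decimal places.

Euler on (x,y): x_{n+1} = x_n + h·x', y_{n+1} = y_n + h·y'.
0.000000: (0.800000, 1.690000); f=(-0.088500, 2.114700) → (0.782300, 2.112940)
0.200000: (0.782300, 2.112940); f=(-0.293691, 2.818252) → (0.723562, 2.676590)
(x(0.4), y(0.4)) ≈ (0.7236, 2.6766)

0.7236, 2.6766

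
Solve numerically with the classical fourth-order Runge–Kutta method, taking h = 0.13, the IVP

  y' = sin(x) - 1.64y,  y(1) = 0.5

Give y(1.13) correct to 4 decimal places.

RK4: k1 = f(x_n, y_n); k2 = f(x_n + h/2, y_n + (h/2)·k1); k3 = f(x_n + h/2, y_n + (h/2)·k2); k4 = f(x_n + h, y_n + h·k3); y_{n+1} = y_n + (h/6)·(k1 + 2k2 + 2k3 + k4).
x=1.000000, y=0.500000:
  k1 = f(1.000000, 0.500000) = 0.021471
  k2 = f(1.065000, 0.501396) = 0.052500
  k3 = f(1.065000, 0.503413) = 0.049192
  k4 = f(1.130000, 0.506395) = 0.073924
  y ← 0.500000 + (0.13/6)·(k1 + 2k2 + 2k3 + k4) = 0.506474
y(1.13) ≈ 0.5065

0.5065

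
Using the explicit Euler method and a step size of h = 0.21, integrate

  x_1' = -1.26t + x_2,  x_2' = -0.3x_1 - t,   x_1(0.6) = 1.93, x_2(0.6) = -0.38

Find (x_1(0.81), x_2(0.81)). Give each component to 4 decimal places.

1.6914, -0.6276

Euler on (x_1,x_2): x_1_{n+1} = x_1_n + h·x_1', x_2_{n+1} = x_2_n + h·x_2'.
0.600000: (1.930000, -0.380000); f=(-1.136000, -1.179000) → (1.691440, -0.627590)
(x_1(0.81), x_2(0.81)) ≈ (1.6914, -0.6276)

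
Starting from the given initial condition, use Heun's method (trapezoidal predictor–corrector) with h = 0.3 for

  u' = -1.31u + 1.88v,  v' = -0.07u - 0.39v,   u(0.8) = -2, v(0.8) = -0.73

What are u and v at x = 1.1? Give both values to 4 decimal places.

-1.6633, -0.6140

Heun on (u,v): k1 = f(x_n, state_n); k2 = f(x_n + h, state_n + h·k1); state_{n+1} = state_n + (h/2)·(k1 + k2).
0.800000: (-2.000000, -0.730000)
  k1 = (1.247600, 0.424700)
  predictor → (-1.625720, -0.602590)
  k2 = (0.996824, 0.348811)
  → (-1.663336, -0.613973)
(u(1.1), v(1.1)) ≈ (-1.6633, -0.6140)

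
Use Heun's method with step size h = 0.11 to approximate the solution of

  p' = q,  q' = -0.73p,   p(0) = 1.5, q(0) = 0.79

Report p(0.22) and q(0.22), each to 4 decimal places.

1.6466, 0.5362

Heun on (p,q): k1 = f(t_n, state_n); k2 = f(t_n + h, state_n + h·k1); state_{n+1} = state_n + (h/2)·(k1 + k2).
0.000000: (1.500000, 0.790000)
  k1 = (0.790000, -1.095000)
  predictor → (1.586900, 0.669550)
  k2 = (0.669550, -1.158437)
  → (1.580275, 0.666061)
0.110000: (1.580275, 0.666061)
  k1 = (0.666061, -1.153601)
  predictor → (1.653542, 0.539165)
  k2 = (0.539165, -1.207086)
  → (1.646563, 0.536223)
(p(0.22), q(0.22)) ≈ (1.6466, 0.5362)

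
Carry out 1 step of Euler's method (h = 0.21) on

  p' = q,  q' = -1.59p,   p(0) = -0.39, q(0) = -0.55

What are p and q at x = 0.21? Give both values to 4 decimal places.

Euler on (p,q): p_{n+1} = p_n + h·p', q_{n+1} = q_n + h·q'.
0.000000: (-0.390000, -0.550000); f=(-0.550000, 0.620100) → (-0.505500, -0.419779)
(p(0.21), q(0.21)) ≈ (-0.5055, -0.4198)

-0.5055, -0.4198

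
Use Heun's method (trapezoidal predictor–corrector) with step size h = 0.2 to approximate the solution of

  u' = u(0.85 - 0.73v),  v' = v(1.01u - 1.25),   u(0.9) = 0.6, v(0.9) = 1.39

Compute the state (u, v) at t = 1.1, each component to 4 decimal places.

Heun on (u,v): k1 = f(t_n, state_n); k2 = f(t_n + h, state_n + h·k1); state_{n+1} = state_n + (h/2)·(k1 + k2).
0.900000: (0.600000, 1.390000)
  k1 = (-0.098820, -0.895160)
  predictor → (0.580236, 1.210968)
  k2 = (-0.019732, -0.804036)
  → (0.588145, 1.220080)
(u(1.1), v(1.1)) ≈ (0.5881, 1.2201)

0.5881, 1.2201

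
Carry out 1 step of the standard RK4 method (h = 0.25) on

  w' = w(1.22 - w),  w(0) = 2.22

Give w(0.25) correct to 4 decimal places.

1.8267

RK4: k1 = f(t_n, w_n); k2 = f(t_n + h/2, w_n + (h/2)·k1); k3 = f(t_n + h/2, w_n + (h/2)·k2); k4 = f(t_n + h, w_n + h·k3); w_{n+1} = w_n + (h/6)·(k1 + 2k2 + 2k3 + k4).
t=0.000000, w=2.220000:
  k1 = f(0.000000, 2.220000) = -2.220000
  k2 = f(0.125000, 1.942500) = -1.403456
  k3 = f(0.125000, 2.044568) = -1.685885
  k4 = f(0.250000, 1.798529) = -1.040500
  w ← 2.220000 + (0.25/6)·(k1 + 2k2 + 2k3 + k4) = 1.826701
w(0.25) ≈ 1.8267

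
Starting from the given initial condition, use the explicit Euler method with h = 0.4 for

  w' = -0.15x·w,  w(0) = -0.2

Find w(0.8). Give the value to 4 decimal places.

-0.1952

Euler: w_{n+1} = w_n + h·f(x_n, w_n).
x=0.000000, w=-0.200000: f=0.000000 → w ← -0.200000 + 0.4·0.000000 = -0.200000
x=0.400000, w=-0.200000: f=0.012000 → w ← -0.200000 + 0.4·0.012000 = -0.195200
w(0.8) ≈ -0.1952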